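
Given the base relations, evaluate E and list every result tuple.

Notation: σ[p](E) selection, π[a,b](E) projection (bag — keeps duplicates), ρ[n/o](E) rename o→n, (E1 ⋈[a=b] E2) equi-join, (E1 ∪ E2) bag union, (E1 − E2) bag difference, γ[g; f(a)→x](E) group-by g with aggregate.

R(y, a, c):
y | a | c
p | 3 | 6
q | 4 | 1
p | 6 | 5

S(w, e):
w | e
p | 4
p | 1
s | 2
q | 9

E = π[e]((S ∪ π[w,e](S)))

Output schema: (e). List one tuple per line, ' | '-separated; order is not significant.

Row counts bottom-up:
  S → 4
  S → 4
  π[w,e](S) → 4
  (S ∪ π[w,e](S)) → 8
  π[e]((S ∪ π[w,e](S))) → 8

== RESULT ==
e
1
1
2
2
4
4
9
9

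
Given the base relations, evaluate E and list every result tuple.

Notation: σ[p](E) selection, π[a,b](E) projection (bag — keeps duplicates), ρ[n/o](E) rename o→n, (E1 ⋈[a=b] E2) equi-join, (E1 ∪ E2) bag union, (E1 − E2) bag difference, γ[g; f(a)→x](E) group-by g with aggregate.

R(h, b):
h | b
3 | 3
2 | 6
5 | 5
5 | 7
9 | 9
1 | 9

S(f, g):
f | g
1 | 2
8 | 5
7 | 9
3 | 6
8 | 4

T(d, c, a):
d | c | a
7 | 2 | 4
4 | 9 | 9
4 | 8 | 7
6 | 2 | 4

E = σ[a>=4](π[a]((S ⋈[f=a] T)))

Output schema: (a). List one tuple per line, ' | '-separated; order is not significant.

Subexpression sizes:
  S → 5
  T → 4
  (S ⋈[f=a] T) → 1
  π[a]((S ⋈[f=a] T)) → 1
  σ[a>=4](π[a]((S ⋈[f=a] T))) → 1

== RESULT ==
a
7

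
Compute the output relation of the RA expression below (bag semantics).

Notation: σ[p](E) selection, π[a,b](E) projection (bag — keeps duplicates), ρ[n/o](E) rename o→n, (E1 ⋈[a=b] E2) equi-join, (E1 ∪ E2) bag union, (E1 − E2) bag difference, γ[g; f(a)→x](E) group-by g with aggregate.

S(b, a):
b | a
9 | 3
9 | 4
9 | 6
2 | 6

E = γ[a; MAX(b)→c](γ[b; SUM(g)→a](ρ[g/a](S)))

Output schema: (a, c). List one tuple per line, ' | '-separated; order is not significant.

Row counts bottom-up:
  S → 4
  ρ[g/a](S) → 4
  γ[b; SUM(g)→a](ρ[g/a](S)) → 2
  γ[a; MAX(b)→c](γ[b; SUM(g)→a](ρ[g/a](S))) → 2

== RESULT ==
a | c
6 | 2
13 | 9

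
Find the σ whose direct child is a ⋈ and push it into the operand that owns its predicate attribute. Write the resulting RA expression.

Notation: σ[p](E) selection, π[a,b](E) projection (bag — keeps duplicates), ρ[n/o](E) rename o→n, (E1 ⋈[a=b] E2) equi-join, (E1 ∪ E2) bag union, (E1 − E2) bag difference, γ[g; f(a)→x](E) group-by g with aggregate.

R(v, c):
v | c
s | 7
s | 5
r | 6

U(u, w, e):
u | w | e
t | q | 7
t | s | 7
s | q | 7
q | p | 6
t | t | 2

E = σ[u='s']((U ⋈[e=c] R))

σ filters on u, owned by the left side.
E' = (σ[u='s'](U) ⋈[e=c] R)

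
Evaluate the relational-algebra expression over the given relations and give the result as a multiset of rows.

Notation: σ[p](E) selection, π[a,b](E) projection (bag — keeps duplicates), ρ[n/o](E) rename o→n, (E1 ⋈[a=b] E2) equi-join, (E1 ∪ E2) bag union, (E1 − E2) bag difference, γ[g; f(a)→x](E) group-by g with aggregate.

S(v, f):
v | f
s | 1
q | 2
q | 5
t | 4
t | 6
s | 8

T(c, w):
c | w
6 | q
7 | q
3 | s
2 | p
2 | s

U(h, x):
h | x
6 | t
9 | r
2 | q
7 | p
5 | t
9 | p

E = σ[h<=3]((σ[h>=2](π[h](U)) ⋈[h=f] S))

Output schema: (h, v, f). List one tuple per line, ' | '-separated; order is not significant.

Row counts bottom-up:
  U → 6
  π[h](U) → 6
  σ[h>=2](π[h](U)) → 6
  S → 6
  (σ[h>=2](π[h](U)) ⋈[h=f] S) → 3
  σ[h<=3]((σ[h>=2](π[h](U)) ⋈[h=f] S)) → 1

== RESULT ==
h | v | f
2 | q | 2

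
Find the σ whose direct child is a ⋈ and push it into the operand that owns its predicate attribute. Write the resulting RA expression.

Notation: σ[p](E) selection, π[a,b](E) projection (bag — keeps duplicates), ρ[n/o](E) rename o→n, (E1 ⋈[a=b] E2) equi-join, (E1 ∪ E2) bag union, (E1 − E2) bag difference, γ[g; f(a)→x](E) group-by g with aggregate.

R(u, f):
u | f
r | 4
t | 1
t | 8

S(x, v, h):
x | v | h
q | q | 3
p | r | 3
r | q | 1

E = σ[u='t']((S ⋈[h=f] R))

σ filters on u, owned by the right side.
E' = (S ⋈[h=f] σ[u='t'](R))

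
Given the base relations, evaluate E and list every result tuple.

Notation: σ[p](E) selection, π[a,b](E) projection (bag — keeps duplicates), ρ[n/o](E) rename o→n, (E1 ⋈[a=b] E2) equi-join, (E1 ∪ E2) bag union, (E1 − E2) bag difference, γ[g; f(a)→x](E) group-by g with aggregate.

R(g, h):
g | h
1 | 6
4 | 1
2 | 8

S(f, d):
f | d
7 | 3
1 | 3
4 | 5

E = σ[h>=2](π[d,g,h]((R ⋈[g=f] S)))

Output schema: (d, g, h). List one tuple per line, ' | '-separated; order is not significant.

Subexpression sizes:
  R → 3
  S → 3
  (R ⋈[g=f] S) → 2
  π[d,g,h]((R ⋈[g=f] S)) → 2
  σ[h>=2](π[d,g,h]((R ⋈[g=f] S))) → 1

== RESULT ==
d | g | h
3 | 1 | 6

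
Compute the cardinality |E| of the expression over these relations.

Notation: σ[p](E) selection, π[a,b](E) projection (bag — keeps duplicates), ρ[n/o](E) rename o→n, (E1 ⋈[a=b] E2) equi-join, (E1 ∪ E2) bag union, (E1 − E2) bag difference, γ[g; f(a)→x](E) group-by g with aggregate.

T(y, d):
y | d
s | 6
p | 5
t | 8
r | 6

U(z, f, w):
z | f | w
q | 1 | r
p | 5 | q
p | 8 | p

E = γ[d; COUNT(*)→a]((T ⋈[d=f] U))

Row counts bottom-up:
  T → 4
  U → 3
  (T ⋈[d=f] U) → 2
  γ[d; COUNT(*)→a]((T ⋈[d=f] U)) → 2

|E| = 2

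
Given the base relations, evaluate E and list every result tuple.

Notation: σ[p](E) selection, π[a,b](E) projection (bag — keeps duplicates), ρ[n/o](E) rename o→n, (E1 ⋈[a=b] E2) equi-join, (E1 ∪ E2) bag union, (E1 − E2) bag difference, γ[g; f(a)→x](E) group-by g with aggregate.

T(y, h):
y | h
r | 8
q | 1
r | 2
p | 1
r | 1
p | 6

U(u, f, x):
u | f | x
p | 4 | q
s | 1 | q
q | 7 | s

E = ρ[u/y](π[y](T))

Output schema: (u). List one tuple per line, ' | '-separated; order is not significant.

Subexpression sizes:
  T → 6
  π[y](T) → 6
  ρ[u/y](π[y](T)) → 6

== RESULT ==
u
p
p
q
r
r
r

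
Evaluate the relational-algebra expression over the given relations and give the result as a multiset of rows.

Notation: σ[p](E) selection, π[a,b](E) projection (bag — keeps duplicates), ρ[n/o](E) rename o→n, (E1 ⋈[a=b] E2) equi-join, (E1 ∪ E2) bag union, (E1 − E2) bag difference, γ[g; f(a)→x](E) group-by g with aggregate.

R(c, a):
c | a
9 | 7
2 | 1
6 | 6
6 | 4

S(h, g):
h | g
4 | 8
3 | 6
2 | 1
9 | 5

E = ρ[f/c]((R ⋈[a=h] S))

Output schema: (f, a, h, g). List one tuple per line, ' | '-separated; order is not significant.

Stepwise |·|:
  R → 4
  S → 4
  (R ⋈[a=h] S) → 1
  ρ[f/c]((R ⋈[a=h] S)) → 1

== RESULT ==
f | a | h | g
6 | 4 | 4 | 8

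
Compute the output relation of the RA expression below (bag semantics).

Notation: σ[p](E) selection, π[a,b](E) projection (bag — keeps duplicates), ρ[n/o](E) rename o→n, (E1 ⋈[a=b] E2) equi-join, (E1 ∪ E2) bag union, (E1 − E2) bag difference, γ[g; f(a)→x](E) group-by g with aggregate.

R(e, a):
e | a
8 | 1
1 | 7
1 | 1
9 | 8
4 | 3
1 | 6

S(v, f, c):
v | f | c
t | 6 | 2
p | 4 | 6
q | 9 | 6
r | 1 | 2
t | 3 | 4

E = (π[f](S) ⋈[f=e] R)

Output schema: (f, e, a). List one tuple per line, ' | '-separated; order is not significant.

Stepwise |·|:
  S → 5
  π[f](S) → 5
  R → 6
  (π[f](S) ⋈[f=e] R) → 5

== RESULT ==
f | e | a
1 | 1 | 1
1 | 1 | 6
1 | 1 | 7
4 | 4 | 3
9 | 9 | 8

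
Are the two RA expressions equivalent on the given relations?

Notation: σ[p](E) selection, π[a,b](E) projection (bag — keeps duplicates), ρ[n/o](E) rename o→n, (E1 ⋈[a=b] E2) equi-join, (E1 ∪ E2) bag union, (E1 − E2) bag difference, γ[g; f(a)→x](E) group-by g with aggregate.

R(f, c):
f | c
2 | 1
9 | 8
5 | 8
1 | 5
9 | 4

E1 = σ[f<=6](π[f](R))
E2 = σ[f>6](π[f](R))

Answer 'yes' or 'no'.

E1 subexpression sizes:
  R → 5
  π[f](R) → 5
  σ[f<=6](π[f](R)) → 3
E2 subexpression sizes:
  R → 5
  π[f](R) → 5
  σ[f>6](π[f](R)) → 2

E1 result:
f
1
2
5
E2 result:
f
9
9
Witness: (1,) appears 1× in E1 but 0× in E2.

no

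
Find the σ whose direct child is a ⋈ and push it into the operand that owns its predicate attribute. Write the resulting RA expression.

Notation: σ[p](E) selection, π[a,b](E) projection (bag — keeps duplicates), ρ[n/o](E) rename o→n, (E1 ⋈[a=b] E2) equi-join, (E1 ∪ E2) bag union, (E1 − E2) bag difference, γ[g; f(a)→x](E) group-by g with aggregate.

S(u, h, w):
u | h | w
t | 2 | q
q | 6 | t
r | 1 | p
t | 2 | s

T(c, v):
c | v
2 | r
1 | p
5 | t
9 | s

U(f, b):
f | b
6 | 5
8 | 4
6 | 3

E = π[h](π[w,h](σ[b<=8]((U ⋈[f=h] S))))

σ filters on b, owned by the left side.
E' = π[h](π[w,h]((σ[b<=8](U) ⋈[f=h] S)))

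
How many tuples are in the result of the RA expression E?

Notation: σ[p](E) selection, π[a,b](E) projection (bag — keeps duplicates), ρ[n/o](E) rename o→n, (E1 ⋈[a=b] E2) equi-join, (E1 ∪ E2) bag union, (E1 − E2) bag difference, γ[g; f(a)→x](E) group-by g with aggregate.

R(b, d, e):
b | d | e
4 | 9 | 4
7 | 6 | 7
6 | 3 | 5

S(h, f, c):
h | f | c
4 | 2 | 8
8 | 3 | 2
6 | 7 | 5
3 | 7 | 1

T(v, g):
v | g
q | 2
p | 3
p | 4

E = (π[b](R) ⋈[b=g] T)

Row counts bottom-up:
  R → 3
  π[b](R) → 3
  T → 3
  (π[b](R) ⋈[b=g] T) → 1

|E| = 1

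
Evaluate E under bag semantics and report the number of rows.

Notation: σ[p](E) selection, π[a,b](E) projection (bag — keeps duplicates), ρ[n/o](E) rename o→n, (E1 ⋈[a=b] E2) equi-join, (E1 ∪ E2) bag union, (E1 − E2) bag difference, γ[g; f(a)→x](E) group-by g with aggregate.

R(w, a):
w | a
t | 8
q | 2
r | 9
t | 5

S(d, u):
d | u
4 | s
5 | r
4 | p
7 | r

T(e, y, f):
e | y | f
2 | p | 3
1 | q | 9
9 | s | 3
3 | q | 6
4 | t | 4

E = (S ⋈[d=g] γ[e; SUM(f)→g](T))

Stepwise |·|:
  S → 4
  T → 5
  γ[e; SUM(f)→g](T) → 5
  (S ⋈[d=g] γ[e; SUM(f)→g](T)) → 2

|E| = 2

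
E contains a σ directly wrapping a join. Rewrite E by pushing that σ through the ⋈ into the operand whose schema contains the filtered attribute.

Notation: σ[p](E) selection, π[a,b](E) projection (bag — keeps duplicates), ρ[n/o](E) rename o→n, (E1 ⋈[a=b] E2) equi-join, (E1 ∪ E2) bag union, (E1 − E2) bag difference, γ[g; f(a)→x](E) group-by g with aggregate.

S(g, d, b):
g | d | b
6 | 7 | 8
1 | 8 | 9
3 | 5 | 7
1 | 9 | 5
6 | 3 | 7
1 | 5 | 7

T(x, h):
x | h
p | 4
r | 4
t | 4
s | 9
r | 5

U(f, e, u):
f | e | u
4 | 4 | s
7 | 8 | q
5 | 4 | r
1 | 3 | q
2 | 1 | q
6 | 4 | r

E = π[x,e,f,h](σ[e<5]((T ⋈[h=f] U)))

σ filters on e, owned by the right side.
E' = π[x,e,f,h]((T ⋈[h=f] σ[e<5](U)))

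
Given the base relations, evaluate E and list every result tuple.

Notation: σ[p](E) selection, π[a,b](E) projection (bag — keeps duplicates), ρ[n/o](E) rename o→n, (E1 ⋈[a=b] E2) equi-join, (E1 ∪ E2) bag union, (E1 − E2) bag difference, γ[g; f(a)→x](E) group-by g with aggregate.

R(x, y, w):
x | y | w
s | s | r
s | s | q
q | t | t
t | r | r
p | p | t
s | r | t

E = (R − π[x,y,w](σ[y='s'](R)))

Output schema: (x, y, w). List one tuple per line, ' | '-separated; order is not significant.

Row counts bottom-up:
  R → 6
  R → 6
  σ[y='s'](R) → 2
  π[x,y,w](σ[y='s'](R)) → 2
  (R − π[x,y,w](σ[y='s'](R))) → 4

== RESULT ==
x | y | w
p | p | t
q | t | t
s | r | t
t | r | r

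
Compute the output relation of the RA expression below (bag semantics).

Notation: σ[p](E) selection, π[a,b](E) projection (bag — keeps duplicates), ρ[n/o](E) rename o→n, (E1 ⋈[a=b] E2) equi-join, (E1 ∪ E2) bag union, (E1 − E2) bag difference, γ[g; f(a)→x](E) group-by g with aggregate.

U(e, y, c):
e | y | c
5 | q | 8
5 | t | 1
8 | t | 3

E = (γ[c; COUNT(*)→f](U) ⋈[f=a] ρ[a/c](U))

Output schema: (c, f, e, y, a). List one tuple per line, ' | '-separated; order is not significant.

Stepwise |·|:
  U → 3
  γ[c; COUNT(*)→f](U) → 3
  U → 3
  ρ[a/c](U) → 3
  (γ[c; COUNT(*)→f](U) ⋈[f=a] ρ[a/c](U)) → 3

== RESULT ==
c | f | e | y | a
1 | 1 | 5 | t | 1
3 | 1 | 5 | t | 1
8 | 1 | 5 | t | 1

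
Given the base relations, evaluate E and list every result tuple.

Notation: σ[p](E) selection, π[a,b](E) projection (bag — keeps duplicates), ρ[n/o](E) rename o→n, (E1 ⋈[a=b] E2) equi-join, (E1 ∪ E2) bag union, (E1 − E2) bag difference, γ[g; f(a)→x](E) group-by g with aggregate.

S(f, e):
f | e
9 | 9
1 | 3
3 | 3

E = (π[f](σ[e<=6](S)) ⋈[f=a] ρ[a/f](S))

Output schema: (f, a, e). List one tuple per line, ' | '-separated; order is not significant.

Per-node cardinality:
  S → 3
  σ[e<=6](S) → 2
  π[f](σ[e<=6](S)) → 2
  S → 3
  ρ[a/f](S) → 3
  (π[f](σ[e<=6](S)) ⋈[f=a] ρ[a/f](S)) → 2

== RESULT ==
f | a | e
1 | 1 | 3
3 | 3 | 3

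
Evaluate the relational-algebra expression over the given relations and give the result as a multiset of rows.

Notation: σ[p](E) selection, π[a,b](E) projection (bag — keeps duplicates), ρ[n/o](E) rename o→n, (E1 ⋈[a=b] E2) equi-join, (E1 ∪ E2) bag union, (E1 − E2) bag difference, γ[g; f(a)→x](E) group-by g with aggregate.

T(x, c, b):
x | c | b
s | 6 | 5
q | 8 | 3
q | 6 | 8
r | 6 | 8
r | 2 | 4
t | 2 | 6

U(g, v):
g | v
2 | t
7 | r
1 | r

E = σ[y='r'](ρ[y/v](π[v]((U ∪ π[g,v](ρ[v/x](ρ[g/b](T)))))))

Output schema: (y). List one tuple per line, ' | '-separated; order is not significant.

Per-node cardinality:
  U → 3
  T → 6
  ρ[g/b](T) → 6
  ρ[v/x](ρ[g/b](T)) → 6
  π[g,v](ρ[v/x](ρ[g/b](T))) → 6
  (U ∪ π[g,v](ρ[v/x](ρ[g/b](T)))) → 9
  π[v]((U ∪ π[g,v](ρ[v/x](ρ[g/b](T))))) → 9
  ρ[y/v](π[v]((U ∪ π[g,v](ρ[v/x](ρ[g/b](T)))))) → 9
  σ[y='r'](ρ[y/v](π[v]((U ∪ π[g,v](ρ[v/x](ρ[g/b](T))))))) → 4

== RESULT ==
y
r
r
r
r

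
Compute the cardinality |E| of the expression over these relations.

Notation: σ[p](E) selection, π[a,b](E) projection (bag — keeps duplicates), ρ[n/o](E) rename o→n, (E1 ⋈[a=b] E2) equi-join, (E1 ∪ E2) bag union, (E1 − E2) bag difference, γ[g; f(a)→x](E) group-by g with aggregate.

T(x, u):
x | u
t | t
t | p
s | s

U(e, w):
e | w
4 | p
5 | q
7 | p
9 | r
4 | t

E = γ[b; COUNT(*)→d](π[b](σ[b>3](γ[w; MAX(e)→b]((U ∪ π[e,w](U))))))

Stepwise |·|:
  U → 5
  U → 5
  π[e,w](U) → 5
  (U ∪ π[e,w](U)) → 10
  γ[w; MAX(e)→b]((U ∪ π[e,w](U))) → 4
  σ[b>3](γ[w; MAX(e)→b]((U ∪ π[e,w](U)))) → 4
  π[b](σ[b>3](γ[w; MAX(e)→b]((U ∪ π[e,w](U))))) → 4
  γ[b; COUNT(*)→d](π[b](σ[b>3](γ[w; MAX(e)→b]((U ∪ π[e,w](U)))))) → 4

|E| = 4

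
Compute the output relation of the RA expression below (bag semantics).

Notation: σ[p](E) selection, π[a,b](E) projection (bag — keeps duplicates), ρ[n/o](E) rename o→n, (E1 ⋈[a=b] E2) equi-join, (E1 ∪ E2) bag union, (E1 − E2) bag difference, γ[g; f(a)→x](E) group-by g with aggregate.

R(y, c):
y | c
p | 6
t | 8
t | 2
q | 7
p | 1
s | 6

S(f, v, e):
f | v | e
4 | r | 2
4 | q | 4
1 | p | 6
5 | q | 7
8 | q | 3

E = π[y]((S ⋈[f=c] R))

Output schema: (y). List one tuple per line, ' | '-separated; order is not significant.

Row counts bottom-up:
  S → 5
  R → 6
  (S ⋈[f=c] R) → 2
  π[y]((S ⋈[f=c] R)) → 2

== RESULT ==
y
p
t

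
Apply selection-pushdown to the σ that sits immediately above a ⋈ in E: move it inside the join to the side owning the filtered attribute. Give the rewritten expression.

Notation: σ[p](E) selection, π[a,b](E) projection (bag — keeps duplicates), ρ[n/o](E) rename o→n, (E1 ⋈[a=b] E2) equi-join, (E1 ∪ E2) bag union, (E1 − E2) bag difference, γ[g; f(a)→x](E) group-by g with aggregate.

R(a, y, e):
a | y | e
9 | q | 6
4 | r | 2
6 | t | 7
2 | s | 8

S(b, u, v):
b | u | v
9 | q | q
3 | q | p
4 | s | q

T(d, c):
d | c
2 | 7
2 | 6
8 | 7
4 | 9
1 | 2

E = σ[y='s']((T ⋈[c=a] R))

σ filters on y, owned by the right side.
E' = (T ⋈[c=a] σ[y='s'](R))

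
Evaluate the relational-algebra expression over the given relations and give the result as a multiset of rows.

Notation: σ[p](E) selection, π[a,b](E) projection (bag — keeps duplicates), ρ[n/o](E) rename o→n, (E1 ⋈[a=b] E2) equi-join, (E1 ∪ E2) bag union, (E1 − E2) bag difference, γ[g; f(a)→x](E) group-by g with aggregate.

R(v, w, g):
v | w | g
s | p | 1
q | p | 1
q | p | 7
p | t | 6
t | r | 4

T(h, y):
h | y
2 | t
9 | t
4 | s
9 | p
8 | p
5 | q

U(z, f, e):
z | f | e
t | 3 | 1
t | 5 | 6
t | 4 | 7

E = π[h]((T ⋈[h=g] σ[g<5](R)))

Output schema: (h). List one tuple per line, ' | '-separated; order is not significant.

Stepwise |·|:
  T → 6
  R → 5
  σ[g<5](R) → 3
  (T ⋈[h=g] σ[g<5](R)) → 1
  π[h]((T ⋈[h=g] σ[g<5](R))) → 1

== RESULT ==
h
4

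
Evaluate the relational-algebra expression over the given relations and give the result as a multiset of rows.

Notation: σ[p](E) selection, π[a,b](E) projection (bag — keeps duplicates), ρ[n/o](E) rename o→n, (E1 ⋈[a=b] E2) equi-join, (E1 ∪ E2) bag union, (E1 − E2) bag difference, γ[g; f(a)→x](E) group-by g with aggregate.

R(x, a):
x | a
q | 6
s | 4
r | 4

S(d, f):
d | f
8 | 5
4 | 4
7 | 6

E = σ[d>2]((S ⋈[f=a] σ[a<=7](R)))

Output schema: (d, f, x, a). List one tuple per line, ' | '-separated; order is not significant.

Per-node cardinality:
  S → 3
  R → 3
  σ[a<=7](R) → 3
  (S ⋈[f=a] σ[a<=7](R)) → 3
  σ[d>2]((S ⋈[f=a] σ[a<=7](R))) → 3

== RESULT ==
d | f | x | a
4 | 4 | r | 4
4 | 4 | s | 4
7 | 6 | q | 6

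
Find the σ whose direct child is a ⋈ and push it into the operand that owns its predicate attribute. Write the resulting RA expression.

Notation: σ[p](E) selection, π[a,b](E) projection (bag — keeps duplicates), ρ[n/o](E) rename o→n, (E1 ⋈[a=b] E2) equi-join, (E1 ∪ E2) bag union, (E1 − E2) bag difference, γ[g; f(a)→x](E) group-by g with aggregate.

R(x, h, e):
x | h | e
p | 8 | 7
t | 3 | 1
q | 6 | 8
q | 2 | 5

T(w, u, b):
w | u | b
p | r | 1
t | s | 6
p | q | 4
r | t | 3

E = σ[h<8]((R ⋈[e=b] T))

σ filters on h, owned by the left side.
E' = (σ[h<8](R) ⋈[e=b] T)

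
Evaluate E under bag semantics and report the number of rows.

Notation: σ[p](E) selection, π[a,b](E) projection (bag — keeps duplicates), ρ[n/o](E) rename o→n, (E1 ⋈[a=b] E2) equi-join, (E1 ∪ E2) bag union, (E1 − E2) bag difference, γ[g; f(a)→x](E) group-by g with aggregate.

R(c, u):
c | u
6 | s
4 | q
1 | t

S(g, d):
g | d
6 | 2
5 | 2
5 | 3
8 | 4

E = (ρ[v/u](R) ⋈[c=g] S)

Per-node cardinality:
  R → 3
  ρ[v/u](R) → 3
  S → 4
  (ρ[v/u](R) ⋈[c=g] S) → 1

|E| = 1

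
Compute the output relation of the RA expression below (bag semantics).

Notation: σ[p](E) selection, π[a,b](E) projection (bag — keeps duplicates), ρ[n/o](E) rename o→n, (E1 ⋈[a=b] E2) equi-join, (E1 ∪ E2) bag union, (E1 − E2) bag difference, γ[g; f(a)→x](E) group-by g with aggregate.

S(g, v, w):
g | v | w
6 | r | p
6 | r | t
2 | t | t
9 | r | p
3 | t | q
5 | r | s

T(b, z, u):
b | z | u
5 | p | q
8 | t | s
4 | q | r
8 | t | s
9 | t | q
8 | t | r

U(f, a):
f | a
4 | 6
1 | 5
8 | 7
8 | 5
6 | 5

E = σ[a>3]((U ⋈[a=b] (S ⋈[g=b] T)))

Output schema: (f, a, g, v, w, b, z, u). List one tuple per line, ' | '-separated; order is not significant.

Row counts bottom-up:
  U → 5
  S → 6
  T → 6
  (S ⋈[g=b] T) → 2
  (U ⋈[a=b] (S ⋈[g=b] T)) → 3
  σ[a>3]((U ⋈[a=b] (S ⋈[g=b] T))) → 3

== RESULT ==
f | a | g | v | w | b | z | u
1 | 5 | 5 | r | s | 5 | p | q
6 | 5 | 5 | r | s | 5 | p | q
8 | 5 | 5 | r | s | 5 | p | q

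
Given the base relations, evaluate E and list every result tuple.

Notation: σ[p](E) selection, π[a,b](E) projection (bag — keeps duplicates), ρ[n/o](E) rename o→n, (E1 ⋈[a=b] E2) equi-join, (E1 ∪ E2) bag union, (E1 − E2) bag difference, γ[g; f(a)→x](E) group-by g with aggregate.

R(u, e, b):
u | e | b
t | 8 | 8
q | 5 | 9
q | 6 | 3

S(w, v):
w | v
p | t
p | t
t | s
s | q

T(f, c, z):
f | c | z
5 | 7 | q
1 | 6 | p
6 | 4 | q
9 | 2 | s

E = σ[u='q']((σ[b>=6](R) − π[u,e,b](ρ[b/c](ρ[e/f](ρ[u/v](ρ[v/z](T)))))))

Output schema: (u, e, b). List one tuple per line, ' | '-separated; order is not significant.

Subexpression sizes:
  R → 3
  σ[b>=6](R) → 2
  T → 4
  ρ[v/z](T) → 4
  ρ[u/v](ρ[v/z](T)) → 4
  ρ[e/f](ρ[u/v](ρ[v/z](T))) → 4
  ρ[b/c](ρ[e/f](ρ[u/v](ρ[v/z](T)))) → 4
  π[u,e,b](ρ[b/c](ρ[e/f](ρ[u/v](ρ[v/z](T))))) → 4
  (σ[b>=6](R) − π[u,e,b](ρ[b/c](ρ[e/f](ρ[u/v](ρ[v/z](T)))))) → 2
  σ[u='q']((σ[b>=6](R) − π[u,e,b](ρ[b/c](ρ[e/f](ρ[u/v](ρ[v/z](T))))))) → 1

== RESULT ==
u | e | b
q | 5 | 9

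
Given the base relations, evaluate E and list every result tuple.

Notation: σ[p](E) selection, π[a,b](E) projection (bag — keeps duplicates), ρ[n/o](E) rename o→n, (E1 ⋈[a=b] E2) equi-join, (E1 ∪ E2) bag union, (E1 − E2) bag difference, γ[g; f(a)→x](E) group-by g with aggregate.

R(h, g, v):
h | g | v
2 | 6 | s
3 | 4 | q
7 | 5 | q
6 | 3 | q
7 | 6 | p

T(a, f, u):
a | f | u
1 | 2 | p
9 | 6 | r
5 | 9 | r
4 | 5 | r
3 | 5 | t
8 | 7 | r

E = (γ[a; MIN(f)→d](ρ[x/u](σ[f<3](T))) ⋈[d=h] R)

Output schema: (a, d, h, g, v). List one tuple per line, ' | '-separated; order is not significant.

Stepwise |·|:
  T → 6
  σ[f<3](T) → 1
  ρ[x/u](σ[f<3](T)) → 1
  γ[a; MIN(f)→d](ρ[x/u](σ[f<3](T))) → 1
  R → 5
  (γ[a; MIN(f)→d](ρ[x/u](σ[f<3](T))) ⋈[d=h] R) → 1

== RESULT ==
a | d | h | g | v
1 | 2 | 2 | 6 | s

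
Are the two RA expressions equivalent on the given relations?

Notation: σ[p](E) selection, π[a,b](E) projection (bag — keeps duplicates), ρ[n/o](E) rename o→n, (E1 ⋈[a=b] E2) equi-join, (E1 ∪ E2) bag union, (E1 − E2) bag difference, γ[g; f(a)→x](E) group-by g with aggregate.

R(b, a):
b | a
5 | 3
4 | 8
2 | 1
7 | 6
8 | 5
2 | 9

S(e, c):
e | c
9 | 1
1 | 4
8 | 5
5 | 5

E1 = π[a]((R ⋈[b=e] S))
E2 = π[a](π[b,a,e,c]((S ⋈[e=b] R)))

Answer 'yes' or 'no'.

E1 subexpression sizes:
  R → 6
  S → 4
  (R ⋈[b=e] S) → 2
  π[a]((R ⋈[b=e] S)) → 2
E2 subexpression sizes:
  S → 4
  R → 6
  (S ⋈[e=b] R) → 2
  π[b,a,e,c]((S ⋈[e=b] R)) → 2
  π[a](π[b,a,e,c]((S ⋈[e=b] R))) → 2

E1 and E2 produce the same multiset:
a
3
5

yes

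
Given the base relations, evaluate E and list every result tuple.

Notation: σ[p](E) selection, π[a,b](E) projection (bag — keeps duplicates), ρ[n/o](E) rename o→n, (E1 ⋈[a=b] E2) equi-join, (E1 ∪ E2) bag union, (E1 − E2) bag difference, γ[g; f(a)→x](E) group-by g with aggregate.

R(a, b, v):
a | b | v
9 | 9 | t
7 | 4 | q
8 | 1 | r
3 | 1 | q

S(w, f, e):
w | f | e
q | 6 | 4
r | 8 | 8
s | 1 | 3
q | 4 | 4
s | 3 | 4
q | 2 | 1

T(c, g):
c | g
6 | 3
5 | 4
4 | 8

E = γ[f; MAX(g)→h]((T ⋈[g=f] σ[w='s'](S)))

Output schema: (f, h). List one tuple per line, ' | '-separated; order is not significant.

Stepwise |·|:
  T → 3
  S → 6
  σ[w='s'](S) → 2
  (T ⋈[g=f] σ[w='s'](S)) → 1
  γ[f; MAX(g)→h]((T ⋈[g=f] σ[w='s'](S))) → 1

== RESULT ==
f | h
3 | 3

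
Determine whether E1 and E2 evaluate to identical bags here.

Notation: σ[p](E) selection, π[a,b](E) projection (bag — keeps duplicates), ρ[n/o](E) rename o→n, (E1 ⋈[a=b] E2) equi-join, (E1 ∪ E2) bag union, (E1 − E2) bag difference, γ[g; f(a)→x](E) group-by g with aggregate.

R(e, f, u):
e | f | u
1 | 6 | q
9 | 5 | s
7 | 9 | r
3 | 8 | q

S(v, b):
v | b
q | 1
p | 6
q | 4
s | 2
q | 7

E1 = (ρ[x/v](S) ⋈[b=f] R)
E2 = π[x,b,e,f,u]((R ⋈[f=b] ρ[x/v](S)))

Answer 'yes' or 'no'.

E1 subexpression sizes:
  S → 5
  ρ[x/v](S) → 5
  R → 4
  (ρ[x/v](S) ⋈[b=f] R) → 1
E2 subexpression sizes:
  R → 4
  S → 5
  ρ[x/v](S) → 5
  (R ⋈[f=b] ρ[x/v](S)) → 1
  π[x,b,e,f,u]((R ⋈[f=b] ρ[x/v](S))) → 1

E1 and E2 produce the same multiset:
x | b | e | f | u
p | 6 | 1 | 6 | q

yes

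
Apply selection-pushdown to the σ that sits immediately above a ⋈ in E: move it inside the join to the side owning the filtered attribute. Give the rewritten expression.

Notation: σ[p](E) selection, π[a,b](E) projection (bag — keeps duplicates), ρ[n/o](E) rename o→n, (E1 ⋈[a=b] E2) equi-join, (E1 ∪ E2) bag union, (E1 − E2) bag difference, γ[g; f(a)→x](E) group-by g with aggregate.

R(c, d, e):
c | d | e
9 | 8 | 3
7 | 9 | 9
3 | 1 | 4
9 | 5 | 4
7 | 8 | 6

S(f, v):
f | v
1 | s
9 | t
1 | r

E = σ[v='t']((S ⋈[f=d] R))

σ filters on v, owned by the left side.
E' = (σ[v='t'](S) ⋈[f=d] R)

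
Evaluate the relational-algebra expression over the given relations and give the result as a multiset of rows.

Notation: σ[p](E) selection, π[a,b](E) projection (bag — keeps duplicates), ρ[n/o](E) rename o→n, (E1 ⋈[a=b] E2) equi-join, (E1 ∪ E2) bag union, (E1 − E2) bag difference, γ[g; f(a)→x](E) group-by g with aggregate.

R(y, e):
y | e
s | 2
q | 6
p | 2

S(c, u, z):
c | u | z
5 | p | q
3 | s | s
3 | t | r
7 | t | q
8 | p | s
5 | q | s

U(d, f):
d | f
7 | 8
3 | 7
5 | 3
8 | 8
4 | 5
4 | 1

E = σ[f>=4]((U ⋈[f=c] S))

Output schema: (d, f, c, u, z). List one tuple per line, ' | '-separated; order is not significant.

Stepwise |·|:
  U → 6
  S → 6
  (U ⋈[f=c] S) → 7
  σ[f>=4]((U ⋈[f=c] S)) → 5

== RESULT ==
d | f | c | u | z
3 | 7 | 7 | t | q
4 | 5 | 5 | p | q
4 | 5 | 5 | q | s
7 | 8 | 8 | p | s
8 | 8 | 8 | p | s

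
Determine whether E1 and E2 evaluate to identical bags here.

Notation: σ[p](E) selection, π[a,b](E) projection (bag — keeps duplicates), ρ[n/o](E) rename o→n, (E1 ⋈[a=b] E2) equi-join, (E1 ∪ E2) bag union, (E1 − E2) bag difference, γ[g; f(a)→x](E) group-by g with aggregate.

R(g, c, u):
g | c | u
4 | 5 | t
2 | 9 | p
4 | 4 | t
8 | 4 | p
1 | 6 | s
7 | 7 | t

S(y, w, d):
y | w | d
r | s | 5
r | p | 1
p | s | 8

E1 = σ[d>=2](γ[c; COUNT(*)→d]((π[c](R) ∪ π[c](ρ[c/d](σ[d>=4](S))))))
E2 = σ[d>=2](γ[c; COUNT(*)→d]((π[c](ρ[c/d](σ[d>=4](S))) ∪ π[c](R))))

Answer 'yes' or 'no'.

E1 row counts bottom-up:
  R → 6
  π[c](R) → 6
  S → 3
  σ[d>=4](S) → 2
  ρ[c/d](σ[d>=4](S)) → 2
  π[c](ρ[c/d](σ[d>=4](S))) → 2
  (π[c](R) ∪ π[c](ρ[c/d](σ[d>=4](S)))) → 8
  γ[c; COUNT(*)→d]((π[c](R) ∪ π[c](ρ[c/d](σ[d>=4](S))))) → 6
  σ[d>=2](γ[c; COUNT(*)→d]((π[c](R) ∪ π[c](ρ[c/d](σ[d>=4](S)))))) → 2
E2 row counts bottom-up:
  S → 3
  σ[d>=4](S) → 2
  ρ[c/d](σ[d>=4](S)) → 2
  π[c](ρ[c/d](σ[d>=4](S))) → 2
  R → 6
  π[c](R) → 6
  (π[c](ρ[c/d](σ[d>=4](S))) ∪ π[c](R)) → 8
  γ[c; COUNT(*)→d]((π[c](ρ[c/d](σ[d>=4](S))) ∪ π[c](R))) → 6
  σ[d>=2](γ[c; COUNT(*)→d]((π[c](ρ[c/d](σ[d>=4](S))) ∪ π[c](R)))) → 2

E1 and E2 produce the same multiset:
c | d
4 | 2
5 | 2

yes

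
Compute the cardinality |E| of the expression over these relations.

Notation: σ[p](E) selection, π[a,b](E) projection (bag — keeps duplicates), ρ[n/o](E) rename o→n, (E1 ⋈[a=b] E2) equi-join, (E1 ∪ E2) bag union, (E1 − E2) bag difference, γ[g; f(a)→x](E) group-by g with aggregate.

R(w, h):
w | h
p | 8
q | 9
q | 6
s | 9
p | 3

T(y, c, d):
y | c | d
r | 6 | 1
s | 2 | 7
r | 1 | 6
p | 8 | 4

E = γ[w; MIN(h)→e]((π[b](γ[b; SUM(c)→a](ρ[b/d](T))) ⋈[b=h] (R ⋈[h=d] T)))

Stepwise |·|:
  T → 4
  ρ[b/d](T) → 4
  γ[b; SUM(c)→a](ρ[b/d](T)) → 4
  π[b](γ[b; SUM(c)→a](ρ[b/d](T))) → 4
  R → 5
  T → 4
  (R ⋈[h=d] T) → 1
  (π[b](γ[b; SUM(c)→a](ρ[b/d](T))) ⋈[b=h] (R ⋈[h=d] T)) → 1
  γ[w; MIN(h)→e]((π[b](γ[b; SUM(c)→a](ρ[b/d](T))) ⋈[b=h] (R ⋈[h=d] T))) → 1

|E| = 1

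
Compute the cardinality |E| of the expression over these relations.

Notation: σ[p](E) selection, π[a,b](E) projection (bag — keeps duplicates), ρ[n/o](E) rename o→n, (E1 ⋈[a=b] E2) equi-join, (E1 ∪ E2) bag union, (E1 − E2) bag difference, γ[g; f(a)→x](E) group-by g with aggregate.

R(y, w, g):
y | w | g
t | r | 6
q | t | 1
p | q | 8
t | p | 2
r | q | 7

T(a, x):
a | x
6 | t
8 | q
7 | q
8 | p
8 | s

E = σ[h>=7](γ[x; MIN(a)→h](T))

Subexpression sizes:
  T → 5
  γ[x; MIN(a)→h](T) → 4
  σ[h>=7](γ[x; MIN(a)→h](T)) → 3

|E| = 3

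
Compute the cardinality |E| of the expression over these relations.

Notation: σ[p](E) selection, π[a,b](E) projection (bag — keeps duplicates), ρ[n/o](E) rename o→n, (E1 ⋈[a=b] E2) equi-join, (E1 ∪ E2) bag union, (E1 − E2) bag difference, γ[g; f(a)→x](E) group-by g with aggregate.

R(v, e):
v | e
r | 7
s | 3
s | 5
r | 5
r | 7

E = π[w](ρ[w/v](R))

Per-node cardinality:
  R → 5
  ρ[w/v](R) → 5
  π[w](ρ[w/v](R)) → 5

|E| = 5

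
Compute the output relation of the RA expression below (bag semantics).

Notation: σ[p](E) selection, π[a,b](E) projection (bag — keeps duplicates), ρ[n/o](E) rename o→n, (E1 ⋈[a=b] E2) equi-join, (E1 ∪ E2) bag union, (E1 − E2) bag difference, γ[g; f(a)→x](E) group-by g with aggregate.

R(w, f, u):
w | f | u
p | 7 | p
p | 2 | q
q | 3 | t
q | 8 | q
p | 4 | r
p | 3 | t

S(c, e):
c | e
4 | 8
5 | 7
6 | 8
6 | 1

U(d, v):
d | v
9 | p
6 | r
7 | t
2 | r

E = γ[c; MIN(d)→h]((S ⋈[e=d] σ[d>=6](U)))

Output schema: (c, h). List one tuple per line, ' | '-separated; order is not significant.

Row counts bottom-up:
  S → 4
  U → 4
  σ[d>=6](U) → 3
  (S ⋈[e=d] σ[d>=6](U)) → 1
  γ[c; MIN(d)→h]((S ⋈[e=d] σ[d>=6](U))) → 1

== RESULT ==
c | h
5 | 7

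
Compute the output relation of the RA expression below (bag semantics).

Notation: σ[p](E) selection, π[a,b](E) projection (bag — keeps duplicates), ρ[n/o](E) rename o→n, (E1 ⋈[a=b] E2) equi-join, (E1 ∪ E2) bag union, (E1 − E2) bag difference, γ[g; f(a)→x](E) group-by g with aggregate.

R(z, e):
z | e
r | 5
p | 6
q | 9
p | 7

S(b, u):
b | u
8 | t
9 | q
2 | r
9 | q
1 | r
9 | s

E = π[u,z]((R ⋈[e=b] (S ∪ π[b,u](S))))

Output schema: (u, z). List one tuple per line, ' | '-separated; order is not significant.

Per-node cardinality:
  R → 4
  S → 6
  S → 6
  π[b,u](S) → 6
  (S ∪ π[b,u](S)) → 12
  (R ⋈[e=b] (S ∪ π[b,u](S))) → 6
  π[u,z]((R ⋈[e=b] (S ∪ π[b,u](S)))) → 6

== RESULT ==
u | z
q | q
q | q
q | q
q | q
s | q
s | q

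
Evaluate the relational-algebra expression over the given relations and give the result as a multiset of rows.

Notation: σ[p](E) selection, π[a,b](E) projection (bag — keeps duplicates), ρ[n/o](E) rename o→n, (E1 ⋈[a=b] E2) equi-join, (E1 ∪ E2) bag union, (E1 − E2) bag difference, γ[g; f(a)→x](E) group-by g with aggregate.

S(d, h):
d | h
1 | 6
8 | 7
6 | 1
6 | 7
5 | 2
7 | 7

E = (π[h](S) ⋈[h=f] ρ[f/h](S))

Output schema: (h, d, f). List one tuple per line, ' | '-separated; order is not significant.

Stepwise |·|:
  S → 6
  π[h](S) → 6
  S → 6
  ρ[f/h](S) → 6
  (π[h](S) ⋈[h=f] ρ[f/h](S)) → 12

== RESULT ==
h | d | f
1 | 6 | 1
2 | 5 | 2
6 | 1 | 6
7 | 6 | 7
7 | 6 | 7
7 | 6 | 7
7 | 7 | 7
7 | 7 | 7
7 | 7 | 7
7 | 8 | 7
7 | 8 | 7
7 | 8 | 7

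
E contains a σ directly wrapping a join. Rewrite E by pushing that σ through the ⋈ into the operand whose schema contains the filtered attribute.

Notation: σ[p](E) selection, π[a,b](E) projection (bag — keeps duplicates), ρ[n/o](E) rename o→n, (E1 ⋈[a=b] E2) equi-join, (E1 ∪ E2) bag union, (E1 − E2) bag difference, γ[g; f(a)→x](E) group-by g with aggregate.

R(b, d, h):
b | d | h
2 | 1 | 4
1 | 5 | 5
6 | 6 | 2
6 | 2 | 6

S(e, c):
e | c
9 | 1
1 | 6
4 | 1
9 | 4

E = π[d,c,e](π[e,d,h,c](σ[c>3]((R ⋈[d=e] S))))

σ filters on c, owned by the right side.
E' = π[d,c,e](π[e,d,h,c]((R ⋈[d=e] σ[c>3](S))))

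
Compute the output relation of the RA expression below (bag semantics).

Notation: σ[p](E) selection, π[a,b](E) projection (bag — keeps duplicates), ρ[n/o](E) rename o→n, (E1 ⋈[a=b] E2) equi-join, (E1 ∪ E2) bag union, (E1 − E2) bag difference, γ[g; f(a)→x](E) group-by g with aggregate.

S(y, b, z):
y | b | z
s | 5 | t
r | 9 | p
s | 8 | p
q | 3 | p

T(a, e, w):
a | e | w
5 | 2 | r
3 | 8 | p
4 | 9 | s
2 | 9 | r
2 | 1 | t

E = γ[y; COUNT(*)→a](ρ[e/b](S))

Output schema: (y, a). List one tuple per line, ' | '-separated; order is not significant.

Row counts bottom-up:
  S → 4
  ρ[e/b](S) → 4
  γ[y; COUNT(*)→a](ρ[e/b](S)) → 3

== RESULT ==
y | a
q | 1
r | 1
s | 2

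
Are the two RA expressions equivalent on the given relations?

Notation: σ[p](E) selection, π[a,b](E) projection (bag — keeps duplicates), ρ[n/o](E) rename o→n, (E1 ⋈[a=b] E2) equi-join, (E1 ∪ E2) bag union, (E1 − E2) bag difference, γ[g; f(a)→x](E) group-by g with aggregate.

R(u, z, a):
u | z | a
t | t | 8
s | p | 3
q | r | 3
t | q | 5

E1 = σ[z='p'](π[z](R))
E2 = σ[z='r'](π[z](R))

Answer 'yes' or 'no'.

E1 stepwise |·|:
  R → 4
  π[z](R) → 4
  σ[z='p'](π[z](R)) → 1
E2 stepwise |·|:
  R → 4
  π[z](R) → 4
  σ[z='r'](π[z](R)) → 1

E1 result:
z
p
E2 result:
z
r
Witness: ('p',) appears 1× in E1 but 0× in E2.

no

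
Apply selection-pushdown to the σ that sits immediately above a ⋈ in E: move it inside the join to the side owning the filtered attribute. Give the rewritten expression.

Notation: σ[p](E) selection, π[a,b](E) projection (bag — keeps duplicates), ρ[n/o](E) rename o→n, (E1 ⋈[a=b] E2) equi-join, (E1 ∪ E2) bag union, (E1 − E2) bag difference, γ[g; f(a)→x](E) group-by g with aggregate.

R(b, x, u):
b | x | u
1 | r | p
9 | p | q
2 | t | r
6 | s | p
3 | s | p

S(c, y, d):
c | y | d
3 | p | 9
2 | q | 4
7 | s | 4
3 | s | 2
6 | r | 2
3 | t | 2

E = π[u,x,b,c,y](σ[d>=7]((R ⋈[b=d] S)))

σ filters on d, owned by the right side.
E' = π[u,x,b,c,y]((R ⋈[b=d] σ[d>=7](S)))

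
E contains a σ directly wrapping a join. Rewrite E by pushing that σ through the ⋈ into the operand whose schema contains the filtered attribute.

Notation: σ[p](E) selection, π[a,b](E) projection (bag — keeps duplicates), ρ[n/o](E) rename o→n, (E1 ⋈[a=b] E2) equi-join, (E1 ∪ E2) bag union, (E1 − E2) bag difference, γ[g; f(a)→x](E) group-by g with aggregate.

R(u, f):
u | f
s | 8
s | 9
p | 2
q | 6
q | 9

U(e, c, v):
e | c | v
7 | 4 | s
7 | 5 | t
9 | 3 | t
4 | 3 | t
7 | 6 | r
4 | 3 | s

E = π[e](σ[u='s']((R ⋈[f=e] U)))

σ filters on u, owned by the left side.
E' = π[e]((σ[u='s'](R) ⋈[f=e] U))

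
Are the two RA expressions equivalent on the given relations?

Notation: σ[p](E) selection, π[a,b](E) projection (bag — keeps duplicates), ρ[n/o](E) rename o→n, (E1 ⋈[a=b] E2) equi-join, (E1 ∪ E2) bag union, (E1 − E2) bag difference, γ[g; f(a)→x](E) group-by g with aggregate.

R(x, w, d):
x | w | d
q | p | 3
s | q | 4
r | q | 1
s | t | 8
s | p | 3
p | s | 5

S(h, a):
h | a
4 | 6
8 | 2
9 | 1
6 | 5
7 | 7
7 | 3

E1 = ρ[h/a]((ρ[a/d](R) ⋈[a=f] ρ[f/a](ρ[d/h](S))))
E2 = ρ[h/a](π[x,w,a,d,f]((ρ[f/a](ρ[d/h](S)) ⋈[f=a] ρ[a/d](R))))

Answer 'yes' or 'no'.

E1 per-node cardinality:
  R → 6
  ρ[a/d](R) → 6
  S → 6
  ρ[d/h](S) → 6
  ρ[f/a](ρ[d/h](S)) → 6
  (ρ[a/d](R) ⋈[a=f] ρ[f/a](ρ[d/h](S))) → 4
  ρ[h/a]((ρ[a/d](R) ⋈[a=f] ρ[f/a](ρ[d/h](S)))) → 4
E2 per-node cardinality:
  S → 6
  ρ[d/h](S) → 6
  ρ[f/a](ρ[d/h](S)) → 6
  R → 6
  ρ[a/d](R) → 6
  (ρ[f/a](ρ[d/h](S)) ⋈[f=a] ρ[a/d](R)) → 4
  π[x,w,a,d,f]((ρ[f/a](ρ[d/h](S)) ⋈[f=a] ρ[a/d](R))) → 4
  ρ[h/a](π[x,w,a,d,f]((ρ[f/a](ρ[d/h](S)) ⋈[f=a] ρ[a/d](R)))) → 4

E1 and E2 produce the same multiset:
x | w | h | d | f
p | s | 5 | 6 | 5
q | p | 3 | 7 | 3
r | q | 1 | 9 | 1
s | p | 3 | 7 | 3

yes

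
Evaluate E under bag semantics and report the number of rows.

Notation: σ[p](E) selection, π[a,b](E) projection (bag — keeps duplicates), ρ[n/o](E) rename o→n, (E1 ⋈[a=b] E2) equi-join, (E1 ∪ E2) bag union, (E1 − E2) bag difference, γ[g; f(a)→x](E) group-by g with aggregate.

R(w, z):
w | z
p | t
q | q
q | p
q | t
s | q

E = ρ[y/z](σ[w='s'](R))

Stepwise |·|:
  R → 5
  σ[w='s'](R) → 1
  ρ[y/z](σ[w='s'](R)) → 1

|E| = 1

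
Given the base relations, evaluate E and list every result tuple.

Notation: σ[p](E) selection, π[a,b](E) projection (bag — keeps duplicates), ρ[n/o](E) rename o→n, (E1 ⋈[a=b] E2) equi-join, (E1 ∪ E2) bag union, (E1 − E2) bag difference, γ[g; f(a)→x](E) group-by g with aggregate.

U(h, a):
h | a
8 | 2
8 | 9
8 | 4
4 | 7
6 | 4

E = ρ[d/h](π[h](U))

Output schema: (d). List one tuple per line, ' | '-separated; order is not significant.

Stepwise |·|:
  U → 5
  π[h](U) → 5
  ρ[d/h](π[h](U)) → 5

== RESULT ==
d
4
6
8
8
8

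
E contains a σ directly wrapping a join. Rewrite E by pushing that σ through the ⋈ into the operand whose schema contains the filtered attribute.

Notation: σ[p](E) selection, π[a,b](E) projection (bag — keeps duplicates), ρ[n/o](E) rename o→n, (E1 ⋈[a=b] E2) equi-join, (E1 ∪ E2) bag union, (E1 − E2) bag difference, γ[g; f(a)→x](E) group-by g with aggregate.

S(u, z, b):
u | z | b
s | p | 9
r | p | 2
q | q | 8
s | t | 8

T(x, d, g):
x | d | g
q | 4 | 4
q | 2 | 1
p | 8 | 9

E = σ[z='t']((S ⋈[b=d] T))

σ filters on z, owned by the left side.
E' = (σ[z='t'](S) ⋈[b=d] T)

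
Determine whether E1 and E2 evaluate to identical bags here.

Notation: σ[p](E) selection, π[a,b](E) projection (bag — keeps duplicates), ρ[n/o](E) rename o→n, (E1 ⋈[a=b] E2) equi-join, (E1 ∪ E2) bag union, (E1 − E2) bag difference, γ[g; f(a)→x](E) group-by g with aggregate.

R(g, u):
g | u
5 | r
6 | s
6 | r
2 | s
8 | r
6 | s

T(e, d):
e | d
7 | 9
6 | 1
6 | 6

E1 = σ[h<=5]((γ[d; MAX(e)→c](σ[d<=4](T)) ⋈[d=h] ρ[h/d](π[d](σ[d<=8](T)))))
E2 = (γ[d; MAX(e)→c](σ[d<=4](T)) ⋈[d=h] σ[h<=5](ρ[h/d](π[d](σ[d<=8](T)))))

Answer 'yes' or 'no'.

E1 stepwise |·|:
  T → 3
  σ[d<=4](T) → 1
  γ[d; MAX(e)→c](σ[d<=4](T)) → 1
  T → 3
  σ[d<=8](T) → 2
  π[d](σ[d<=8](T)) → 2
  ρ[h/d](π[d](σ[d<=8](T))) → 2
  (γ[d; MAX(e)→c](σ[d<=4](T)) ⋈[d=h] ρ[h/d](π[d](σ[d<=8](T)))) → 1
  σ[h<=5]((γ[d; MAX(e)→c](σ[d<=4](T)) ⋈[d=h] ρ[h/d](π[d](σ[d<=8](T))))) → 1
E2 stepwise |·|:
  T → 3
  σ[d<=4](T) → 1
  γ[d; MAX(e)→c](σ[d<=4](T)) → 1
  T → 3
  σ[d<=8](T) → 2
  π[d](σ[d<=8](T)) → 2
  ρ[h/d](π[d](σ[d<=8](T))) → 2
  σ[h<=5](ρ[h/d](π[d](σ[d<=8](T)))) → 1
  (γ[d; MAX(e)→c](σ[d<=4](T)) ⋈[d=h] σ[h<=5](ρ[h/d](π[d](σ[d<=8](T))))) → 1

E1 and E2 produce the same multiset:
d | c | h
1 | 6 | 1

yes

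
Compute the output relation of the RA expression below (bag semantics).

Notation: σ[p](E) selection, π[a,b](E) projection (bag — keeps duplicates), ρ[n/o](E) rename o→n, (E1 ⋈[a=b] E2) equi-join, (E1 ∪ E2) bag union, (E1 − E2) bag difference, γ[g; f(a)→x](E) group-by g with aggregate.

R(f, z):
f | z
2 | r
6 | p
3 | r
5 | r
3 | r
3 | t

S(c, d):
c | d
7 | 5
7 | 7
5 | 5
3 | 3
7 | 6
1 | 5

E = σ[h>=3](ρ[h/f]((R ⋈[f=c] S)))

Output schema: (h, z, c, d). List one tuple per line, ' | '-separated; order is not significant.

Stepwise |·|:
  R → 6
  S → 6
  (R ⋈[f=c] S) → 4
  ρ[h/f]((R ⋈[f=c] S)) → 4
  σ[h>=3](ρ[h/f]((R ⋈[f=c] S))) → 4

== RESULT ==
h | z | c | d
3 | r | 3 | 3
3 | r | 3 | 3
3 | t | 3 | 3
5 | r | 5 | 5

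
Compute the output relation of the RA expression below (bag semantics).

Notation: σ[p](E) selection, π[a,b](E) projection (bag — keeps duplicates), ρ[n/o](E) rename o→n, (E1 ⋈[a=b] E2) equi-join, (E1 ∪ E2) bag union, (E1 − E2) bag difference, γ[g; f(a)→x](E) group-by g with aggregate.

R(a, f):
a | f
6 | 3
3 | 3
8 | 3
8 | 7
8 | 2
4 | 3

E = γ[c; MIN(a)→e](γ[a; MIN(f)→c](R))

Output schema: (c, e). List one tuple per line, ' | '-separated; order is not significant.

Row counts bottom-up:
  R → 6
  γ[a; MIN(f)→c](R) → 4
  γ[c; MIN(a)→e](γ[a; MIN(f)→c](R)) → 2

== RESULT ==
c | e
2 | 8
3 | 3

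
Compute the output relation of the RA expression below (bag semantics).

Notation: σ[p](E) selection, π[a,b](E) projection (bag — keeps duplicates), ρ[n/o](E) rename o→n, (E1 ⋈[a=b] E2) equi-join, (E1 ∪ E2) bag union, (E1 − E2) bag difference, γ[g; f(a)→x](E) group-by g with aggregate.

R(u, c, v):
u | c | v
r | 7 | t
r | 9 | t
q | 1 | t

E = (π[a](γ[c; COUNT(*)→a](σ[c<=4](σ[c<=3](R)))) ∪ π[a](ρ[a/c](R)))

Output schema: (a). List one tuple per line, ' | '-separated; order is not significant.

Per-node cardinality:
  R → 3
  σ[c<=3](R) → 1
  σ[c<=4](σ[c<=3](R)) → 1
  γ[c; COUNT(*)→a](σ[c<=4](σ[c<=3](R))) → 1
  π[a](γ[c; COUNT(*)→a](σ[c<=4](σ[c<=3](R)))) → 1
  R → 3
  ρ[a/c](R) → 3
  π[a](ρ[a/c](R)) → 3
  (π[a](γ[c; COUNT(*)→a](σ[c<=4](σ[c<=3](R)))) ∪ π[a](ρ[a/c](R))) → 4

== RESULT ==
a
1
1
7
9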